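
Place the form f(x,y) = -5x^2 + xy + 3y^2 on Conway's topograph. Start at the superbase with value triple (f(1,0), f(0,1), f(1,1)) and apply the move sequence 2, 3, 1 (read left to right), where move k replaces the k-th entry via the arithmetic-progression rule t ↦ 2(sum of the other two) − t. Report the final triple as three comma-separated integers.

start (-5,3,-1) = (f(1,0),f(0,1),f(1,1))
replace slot 2: 2·((-5)+(-1)) − 3 = -15 → (-5,-15,-1)
replace slot 3: 2·((-5)+(-15)) − (-1) = -39 → (-5,-15,-39)
replace slot 1: 2·((-15)+(-39)) − (-5) = -103 → (-103,-15,-39)

-103,-15,-39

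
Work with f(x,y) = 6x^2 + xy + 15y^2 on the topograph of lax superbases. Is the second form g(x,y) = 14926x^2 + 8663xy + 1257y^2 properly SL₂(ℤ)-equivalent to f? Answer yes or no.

D₁ = -359, D₂ = -359
f: reduced (well bottom): (6,1,15) with a≤c, −a<b≤a
g: flip: (14926,8663,1257)→(1257,-8663,14926)
g: translate: b→-1121 (≡-8663 mod 2514), so (1257,-8663,14926)→(1257,-1121,250)
g: flip: (1257,-1121,250)→(250,1121,1257)
g: translate: b→121 (≡1121 mod 500), so (250,1121,1257)→(250,121,15)
g: flip: (250,121,15)→(15,-121,250)
g: translate: b→-1 (≡-121 mod 30), so (15,-121,250)→(15,-1,6)
g: flip: (15,-1,6)→(6,1,15)
g: reduced (well bottom): (6,1,15) with a≤c, −a<b≤a
reduced forms (6, 1, 15) vs (6, 1, 15) ⇒ equivalent

yes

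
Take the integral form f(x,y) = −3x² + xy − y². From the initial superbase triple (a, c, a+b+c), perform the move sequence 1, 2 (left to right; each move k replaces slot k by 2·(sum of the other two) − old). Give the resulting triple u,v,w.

start (-3,-1,-3) = (f(1,0),f(0,1),f(1,1))
replace slot 1: 2·((-1)+(-3)) − (-3) = -5 → (-5,-1,-3)
replace slot 2: 2·((-5)+(-3)) − (-1) = -15 → (-5,-15,-3)

-5,-15,-3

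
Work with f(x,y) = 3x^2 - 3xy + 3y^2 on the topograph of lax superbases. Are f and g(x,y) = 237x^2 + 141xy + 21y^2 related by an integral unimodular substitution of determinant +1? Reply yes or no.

D₁ = -27, D₂ = -27
f: translate: b→3 (≡-3 mod 6), so (3,-3,3)→(3,3,3)
f: reduced (well bottom): (3,3,3) with a≤c, −a<b≤a
g: flip: (237,141,21)→(21,-141,237)
g: translate: b→-15 (≡-141 mod 42), so (21,-141,237)→(21,-15,3)
g: flip: (21,-15,3)→(3,15,21)
g: translate: b→3 (≡15 mod 6), so (3,15,21)→(3,3,3)
g: reduced (well bottom): (3,3,3) with a≤c, −a<b≤a
reduced forms (3, 3, 3) vs (3, 3, 3) ⇒ equivalent

yes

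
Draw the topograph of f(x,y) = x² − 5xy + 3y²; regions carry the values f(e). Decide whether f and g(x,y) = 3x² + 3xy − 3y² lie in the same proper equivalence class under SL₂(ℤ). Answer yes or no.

D₁ = 13, D₂ = 45
discriminants differ ⇒ not SL₂(ℤ)-equivalent

no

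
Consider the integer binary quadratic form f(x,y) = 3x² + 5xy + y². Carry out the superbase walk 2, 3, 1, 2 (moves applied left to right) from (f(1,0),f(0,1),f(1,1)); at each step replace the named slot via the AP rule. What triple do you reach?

start (3,1,9) = (f(1,0),f(0,1),f(1,1))
replace slot 2: 2·(3+9) − 1 = 23 → (3,23,9)
replace slot 3: 2·(3+23) − 9 = 43 → (3,23,43)
replace slot 1: 2·(23+43) − 3 = 129 → (129,23,43)
replace slot 2: 2·(129+43) − 23 = 321 → (129,321,43)

129,321,43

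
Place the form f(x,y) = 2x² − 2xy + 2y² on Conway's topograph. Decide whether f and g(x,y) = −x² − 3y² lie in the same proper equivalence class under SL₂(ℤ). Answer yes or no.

D₁ = -12, D₂ = -12
f: translate: b→2 (≡-2 mod 4), so (2,-2,2)→(2,2,2)
f: reduced (well bottom): (2,2,2) with a≤c, −a<b≤a
g is negative-definite; reduce −g:
−g: reduced (well bottom): (1,0,3) with a≤c, −a<b≤a
flip sign back: reduced form of g is (-1,0,-3)
reduced forms (2, 2, 2) vs (-1, 0, -3) ⇒ inequivalent

no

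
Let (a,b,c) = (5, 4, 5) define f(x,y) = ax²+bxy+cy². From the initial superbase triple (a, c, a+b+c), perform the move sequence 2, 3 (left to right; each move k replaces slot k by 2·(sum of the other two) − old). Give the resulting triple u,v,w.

start (5,5,14) = (f(1,0),f(0,1),f(1,1))
replace slot 2: 2·(5+14) − 5 = 33 → (5,33,14)
replace slot 3: 2·(5+33) − 14 = 62 → (5,33,62)

5,33,62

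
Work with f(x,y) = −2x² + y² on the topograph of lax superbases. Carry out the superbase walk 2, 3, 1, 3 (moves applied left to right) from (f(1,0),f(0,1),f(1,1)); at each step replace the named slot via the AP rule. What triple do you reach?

start (-2,1,-1) = (f(1,0),f(0,1),f(1,1))
replace slot 2: 2·((-2)+(-1)) − 1 = -7 → (-2,-7,-1)
replace slot 3: 2·((-2)+(-7)) − (-1) = -17 → (-2,-7,-17)
replace slot 1: 2·((-7)+(-17)) − (-2) = -46 → (-46,-7,-17)
replace slot 3: 2·((-46)+(-7)) − (-17) = -89 → (-46,-7,-89)

-46,-7,-89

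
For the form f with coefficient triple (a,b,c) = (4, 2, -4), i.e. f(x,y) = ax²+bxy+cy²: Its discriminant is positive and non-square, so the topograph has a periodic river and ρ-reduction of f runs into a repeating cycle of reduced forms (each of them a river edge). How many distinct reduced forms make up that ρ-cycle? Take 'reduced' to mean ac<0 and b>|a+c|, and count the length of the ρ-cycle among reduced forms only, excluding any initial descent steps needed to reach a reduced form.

D = 68, ⌊√D⌋ = 8
river: ρ → (-4,6,2)
river: ρ → (2,6,-4)
river: ρ → (-4,2,4)
river: ρ → (4,6,-2)
river: ρ → (-2,6,4)
river: ρ → (4,2,-4)
ρ-cycle length = 6 (tail of 0 descent steps not counted)

6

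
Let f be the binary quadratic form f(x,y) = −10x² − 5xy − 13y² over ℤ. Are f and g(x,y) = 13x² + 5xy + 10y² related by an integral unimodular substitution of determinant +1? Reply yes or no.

D₁ = -495, D₂ = -495
f is negative-definite; reduce −f:
−f: reduced (well bottom): (10,5,13) with a≤c, −a<b≤a
flip sign back: reduced form of f is (-10,-5,-13)
g: flip: (13,5,10)→(10,-5,13)
g: reduced (well bottom): (10,-5,13) with a≤c, −a<b≤a
reduced forms (-10, -5, -13) vs (10, -5, 13) ⇒ inequivalent

no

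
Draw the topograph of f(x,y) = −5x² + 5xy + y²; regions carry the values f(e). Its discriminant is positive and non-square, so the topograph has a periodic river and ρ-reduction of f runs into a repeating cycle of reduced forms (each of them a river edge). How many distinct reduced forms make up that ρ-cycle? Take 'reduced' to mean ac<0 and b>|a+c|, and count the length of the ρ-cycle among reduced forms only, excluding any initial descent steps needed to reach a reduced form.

D = 45, ⌊√D⌋ = 6
river: ρ → (1,5,-5)
river: ρ → (-5,5,1)
ρ-cycle length = 2 (tail of 0 descent steps not counted)

2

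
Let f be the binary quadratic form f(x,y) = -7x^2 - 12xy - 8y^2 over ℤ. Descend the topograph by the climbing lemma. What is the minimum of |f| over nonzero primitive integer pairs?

translate: b→-2 (≡12 mod 14), so (7,12,8)→(7,-2,3)
flip: (7,-2,3)→(3,2,7)
reduced (well bottom): (3,2,7) with a≤c, −a<b≤a
well minimum |f| = |-3| = 3 (negative-definite)

3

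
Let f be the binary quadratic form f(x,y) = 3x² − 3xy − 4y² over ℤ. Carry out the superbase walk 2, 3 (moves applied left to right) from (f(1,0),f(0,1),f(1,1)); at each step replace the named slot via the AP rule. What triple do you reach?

start (3,-4,-4) = (f(1,0),f(0,1),f(1,1))
replace slot 2: 2·(3+(-4)) − (-4) = 2 → (3,2,-4)
replace slot 3: 2·(3+2) − (-4) = 14 → (3,2,14)

3,2,14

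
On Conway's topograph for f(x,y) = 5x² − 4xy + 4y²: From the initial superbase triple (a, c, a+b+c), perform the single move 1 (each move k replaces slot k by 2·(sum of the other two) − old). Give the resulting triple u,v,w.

start (5,4,5) = (f(1,0),f(0,1),f(1,1))
replace slot 1: 2·(4+5) − 5 = 13 → (13,4,5)

13,4,5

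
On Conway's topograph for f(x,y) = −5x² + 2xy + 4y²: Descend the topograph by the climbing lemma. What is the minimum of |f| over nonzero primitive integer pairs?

river: ρ → (4,6,-3)
river: ρ → (-3,6,4)
river: ρ → (4,2,-5)
river: ρ → (-5,8,1)
river: ρ → (1,8,-5)
river: ρ → (-5,2,4)
closes: descent 0, river 6
min |a| on river = 1

1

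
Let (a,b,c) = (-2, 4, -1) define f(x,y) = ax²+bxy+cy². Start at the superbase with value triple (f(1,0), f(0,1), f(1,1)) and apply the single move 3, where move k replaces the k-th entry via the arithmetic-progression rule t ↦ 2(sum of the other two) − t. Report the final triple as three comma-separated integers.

start (-2,-1,1) = (f(1,0),f(0,1),f(1,1))
replace slot 3: 2·((-2)+(-1)) − 1 = -7 → (-2,-1,-7)

-2,-1,-7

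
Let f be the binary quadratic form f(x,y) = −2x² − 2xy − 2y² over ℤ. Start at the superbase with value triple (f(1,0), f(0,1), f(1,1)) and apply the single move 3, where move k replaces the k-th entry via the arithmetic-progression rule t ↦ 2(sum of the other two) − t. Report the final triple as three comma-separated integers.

start (-2,-2,-6) = (f(1,0),f(0,1),f(1,1))
replace slot 3: 2·((-2)+(-2)) − (-6) = -2 → (-2,-2,-2)

-2,-2,-2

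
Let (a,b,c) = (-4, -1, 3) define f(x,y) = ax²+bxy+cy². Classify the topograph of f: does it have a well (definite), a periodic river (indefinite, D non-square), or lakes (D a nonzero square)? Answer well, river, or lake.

D = b²−4ac = (-1)² − 4·(-4)·3 = 49
D = 7² is a perfect square ⇒ form factors over ℤ ⇒ lakes

lake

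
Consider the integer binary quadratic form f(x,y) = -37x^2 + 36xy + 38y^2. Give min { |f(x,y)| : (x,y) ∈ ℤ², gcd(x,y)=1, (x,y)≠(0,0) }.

river: ρ → (38,40,-35)
river: ρ → (-35,30,43)
river: ρ → (43,56,-22)
river: ρ → (-22,76,13)
river: ρ → (13,80,-10)
river: ρ → (-10,80,13)
river: ρ → (13,76,-22)
river: ρ → (-22,56,43)
river: ρ → (43,30,-35)
river: ρ → (-35,40,38)
river: ρ → (38,36,-37)
river: ρ → (-37,38,37)
river: ρ → (37,36,-38)
river: ρ → (-38,40,35)
river: ρ → (35,30,-43)
river: ρ → (-43,56,22)
river: ρ → (22,76,-13)
river: ρ → (-13,80,10)
river: ρ → (10,80,-13)
river: ρ → (-13,76,22)
river: ρ → (22,56,-43)
river: ρ → (-43,30,35)
river: ρ → (35,40,-38)
river: ρ → (-38,36,37)
river: ρ → (37,38,-37)
river: ρ → (-37,36,38)
closes: descent 0, river 26
min |a| on river = 10

10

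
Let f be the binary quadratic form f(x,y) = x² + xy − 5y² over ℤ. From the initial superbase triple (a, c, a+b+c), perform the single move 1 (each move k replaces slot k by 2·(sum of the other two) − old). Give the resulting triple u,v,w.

start (1,-5,-3) = (f(1,0),f(0,1),f(1,1))
replace slot 1: 2·((-5)+(-3)) − 1 = -17 → (-17,-5,-3)

-17,-5,-3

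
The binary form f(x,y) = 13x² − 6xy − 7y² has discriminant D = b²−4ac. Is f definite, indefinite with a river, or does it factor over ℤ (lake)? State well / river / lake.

D = b²−4ac = (-6)² − 4·13·(-7) = 400
D = 20² is a perfect square ⇒ form factors over ℤ ⇒ lakes

lake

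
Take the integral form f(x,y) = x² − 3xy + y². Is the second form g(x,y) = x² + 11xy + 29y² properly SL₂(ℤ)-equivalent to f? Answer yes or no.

D₁ = 5, D₂ = 5
river cycle of f (length 2): (1, 1, -1), (-1, 1, 1)
river cycle of g (length 2): (1, 1, -1), (-1, 1, 1)
cycles coincide ⇒ equivalent

yes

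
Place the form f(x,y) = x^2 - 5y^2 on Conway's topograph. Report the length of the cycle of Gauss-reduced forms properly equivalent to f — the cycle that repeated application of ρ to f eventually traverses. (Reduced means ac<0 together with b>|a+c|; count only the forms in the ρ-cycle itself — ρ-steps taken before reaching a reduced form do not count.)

D = 20, ⌊√D⌋ = 4
descent: ρ → (-5,0,1)
descent: ρ → (1,4,-1)  [lands on river]
river: ρ → (-1,4,1)
ρ-cycle length = 2 (tail of 2 descent steps not counted)

2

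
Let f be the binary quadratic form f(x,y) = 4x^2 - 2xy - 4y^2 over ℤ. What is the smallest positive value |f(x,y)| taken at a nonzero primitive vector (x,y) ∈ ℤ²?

descent: ρ → (-4,2,4)  [lands on river]
river: ρ → (4,6,-2)
river: ρ → (-2,6,4)
river: ρ → (4,2,-4)
river: ρ → (-4,6,2)
river: ρ → (2,6,-4)
closes: descent 1, river 6
min |a| on river = 2

2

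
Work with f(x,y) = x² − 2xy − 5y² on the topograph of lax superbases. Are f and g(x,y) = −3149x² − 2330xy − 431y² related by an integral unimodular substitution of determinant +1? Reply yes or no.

D₁ = 24, D₂ = 24
river cycle of f (length 2): (1, 4, -2), (-2, 4, 1)
river cycle of g (length 2): (1, 4, -2), (-2, 4, 1)
cycles coincide ⇒ equivalent

yes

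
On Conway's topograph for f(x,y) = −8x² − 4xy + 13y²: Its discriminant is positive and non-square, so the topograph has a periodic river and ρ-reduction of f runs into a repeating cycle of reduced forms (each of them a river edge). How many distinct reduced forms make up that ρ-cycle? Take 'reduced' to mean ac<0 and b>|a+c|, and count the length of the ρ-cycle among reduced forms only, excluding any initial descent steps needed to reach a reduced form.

D = 432, ⌊√D⌋ = 20
descent: ρ → (13,4,-8)
descent: ρ → (-8,12,9)  [lands on river]
river: ρ → (9,6,-11)
river: ρ → (-11,16,4)
river: ρ → (4,16,-11)
river: ρ → (-11,6,9)
river: ρ → (9,12,-8)
river: ρ → (-8,20,1)
river: ρ → (1,20,-8)
ρ-cycle length = 8 (tail of 2 descent steps not counted)

8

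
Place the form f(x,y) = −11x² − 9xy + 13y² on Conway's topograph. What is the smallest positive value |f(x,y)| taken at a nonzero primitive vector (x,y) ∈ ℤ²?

descent: ρ → (13,9,-11)  [lands on river]
river: ρ → (-11,13,11)
river: ρ → (11,9,-13)
river: ρ → (-13,17,7)
river: ρ → (7,25,-1)
river: ρ → (-1,25,7)
river: ρ → (7,17,-13)
river: ρ → (-13,9,11)
river: ρ → (11,13,-11)
river: ρ → (-11,9,13)
river: ρ → (13,17,-7)
river: ρ → (-7,25,1)
river: ρ → (1,25,-7)
river: ρ → (-7,17,13)
closes: descent 1, river 14
min |a| on river = 1

1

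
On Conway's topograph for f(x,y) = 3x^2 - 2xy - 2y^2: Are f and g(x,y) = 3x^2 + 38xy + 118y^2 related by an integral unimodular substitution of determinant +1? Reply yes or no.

D₁ = 28, D₂ = 28
river cycle of f (length 4): (-2, 2, 3), (3, 4, -1), (-1, 4, 3), (3, 2, -2)
river cycle of g (length 4): (3, 2, -2), (-2, 2, 3), (3, 4, -1), (-1, 4, 3)
cycles coincide ⇒ equivalent

yes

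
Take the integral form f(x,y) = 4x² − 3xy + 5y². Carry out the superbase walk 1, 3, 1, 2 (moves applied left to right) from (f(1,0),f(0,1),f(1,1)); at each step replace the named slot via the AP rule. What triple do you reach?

start (4,5,6) = (f(1,0),f(0,1),f(1,1))
replace slot 1: 2·(5+6) − 4 = 18 → (18,5,6)
replace slot 3: 2·(18+5) − 6 = 40 → (18,5,40)
replace slot 1: 2·(5+40) − 18 = 72 → (72,5,40)
replace slot 2: 2·(72+40) − 5 = 219 → (72,219,40)

72,219,40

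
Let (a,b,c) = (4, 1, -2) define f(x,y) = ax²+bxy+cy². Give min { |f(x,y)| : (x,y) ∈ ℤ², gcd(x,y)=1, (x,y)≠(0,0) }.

descent: ρ → (-2,3,3)  [lands on river]
river: ρ → (3,3,-2)
river: ρ → (-2,5,1)
river: ρ → (1,5,-2)
closes: descent 1, river 4
min |a| on river = 1

1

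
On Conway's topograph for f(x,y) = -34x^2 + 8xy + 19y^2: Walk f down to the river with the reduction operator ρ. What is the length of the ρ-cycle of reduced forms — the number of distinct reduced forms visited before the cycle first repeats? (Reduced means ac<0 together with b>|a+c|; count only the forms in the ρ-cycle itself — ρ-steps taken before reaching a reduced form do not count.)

D = 2648, ⌊√D⌋ = 51
descent: ρ → (19,30,-23)  [lands on river]
river: ρ → (-23,16,26)
river: ρ → (26,36,-13)
river: ρ → (-13,42,17)
river: ρ → (17,26,-29)
river: ρ → (-29,32,14)
river: ρ → (14,24,-37)
river: ρ → (-37,50,1)
river: ρ → (1,50,-37)
river: ρ → (-37,24,14)
river: ρ → (14,32,-29)
river: ρ → (-29,26,17)
river: ρ → (17,42,-13)
river: ρ → (-13,36,26)
river: ρ → (26,16,-23)
river: ρ → (-23,30,19)
river: ρ → (19,46,-7)
river: ρ → (-7,38,43)
river: ρ → (43,48,-2)
river: ρ → (-2,48,43)
river: ρ → (43,38,-7)
river: ρ → (-7,46,19)
ρ-cycle length = 22 (tail of 1 descent step not counted)

22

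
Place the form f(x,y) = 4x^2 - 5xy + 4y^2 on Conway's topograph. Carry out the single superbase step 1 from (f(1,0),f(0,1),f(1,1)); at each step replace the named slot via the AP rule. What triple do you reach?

start (4,4,3) = (f(1,0),f(0,1),f(1,1))
replace slot 1: 2·(4+3) − 4 = 10 → (10,4,3)

10,4,3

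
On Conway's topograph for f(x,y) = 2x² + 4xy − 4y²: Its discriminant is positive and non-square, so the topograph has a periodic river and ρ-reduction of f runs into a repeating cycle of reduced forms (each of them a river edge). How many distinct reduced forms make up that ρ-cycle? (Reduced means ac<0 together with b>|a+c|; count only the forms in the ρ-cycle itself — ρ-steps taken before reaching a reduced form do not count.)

D = 48, ⌊√D⌋ = 6
river: ρ → (-4,4,2)
river: ρ → (2,4,-4)
ρ-cycle length = 2 (tail of 0 descent steps not counted)

2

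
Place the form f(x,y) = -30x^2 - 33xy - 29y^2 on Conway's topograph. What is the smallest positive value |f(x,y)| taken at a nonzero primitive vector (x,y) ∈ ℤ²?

translate: b→-27 (≡33 mod 60), so (30,33,29)→(30,-27,26)
flip: (30,-27,26)→(26,27,30)
translate: b→-25 (≡27 mod 52), so (26,27,30)→(26,-25,29)
reduced (well bottom): (26,-25,29) with a≤c, −a<b≤a
well minimum |f| = |-26| = 26 (negative-definite)

26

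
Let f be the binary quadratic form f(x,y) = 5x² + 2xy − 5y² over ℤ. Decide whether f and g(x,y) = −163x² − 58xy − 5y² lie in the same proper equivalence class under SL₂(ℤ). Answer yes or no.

D₁ = 104, D₂ = 104
river cycle of f (length 6): (-5, 8, 2), (2, 8, -5), (-5, 2, 5), (5, 8, -2), (-2, 8, 5), (5, 2, -5)
river cycle of g (length 6): (-5, 8, 2), (2, 8, -5), (-5, 2, 5), (5, 8, -2), (-2, 8, 5), (5, 2, -5)
cycles coincide ⇒ equivalent

yes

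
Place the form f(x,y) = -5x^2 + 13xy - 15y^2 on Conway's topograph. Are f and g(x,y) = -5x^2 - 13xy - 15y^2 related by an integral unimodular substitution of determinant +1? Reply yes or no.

D₁ = -131, D₂ = -131
f is negative-definite; reduce −f:
−f: translate: b→-3 (≡-13 mod 10), so (5,-13,15)→(5,-3,7)
−f: reduced (well bottom): (5,-3,7) with a≤c, −a<b≤a
flip sign back: reduced form of f is (-5,3,-7)
g is negative-definite; reduce −g:
−g: translate: b→3 (≡13 mod 10), so (5,13,15)→(5,3,7)
−g: reduced (well bottom): (5,3,7) with a≤c, −a<b≤a
flip sign back: reduced form of g is (-5,-3,-7)
reduced forms (-5, 3, -7) vs (-5, -3, -7) ⇒ inequivalent

no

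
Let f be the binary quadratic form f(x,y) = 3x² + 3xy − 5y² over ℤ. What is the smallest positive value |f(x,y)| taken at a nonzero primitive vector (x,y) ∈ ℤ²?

river: ρ → (-5,7,1)
river: ρ → (1,7,-5)
river: ρ → (-5,3,3)
river: ρ → (3,3,-5)
closes: descent 0, river 4
min |a| on river = 1

1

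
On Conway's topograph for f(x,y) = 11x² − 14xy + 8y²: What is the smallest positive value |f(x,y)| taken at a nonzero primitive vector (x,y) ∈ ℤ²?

translate: b→8 (≡-14 mod 22), so (11,-14,8)→(11,8,5)
flip: (11,8,5)→(5,-8,11)
translate: b→2 (≡-8 mod 10), so (5,-8,11)→(5,2,8)
reduced (well bottom): (5,2,8) with a≤c, −a<b≤a
well minimum = a = 5

5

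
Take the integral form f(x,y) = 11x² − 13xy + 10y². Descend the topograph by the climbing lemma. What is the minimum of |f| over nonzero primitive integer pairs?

translate: b→9 (≡-13 mod 22), so (11,-13,10)→(11,9,8)
flip: (11,9,8)→(8,-9,11)
translate: b→7 (≡-9 mod 16), so (8,-9,11)→(8,7,10)
reduced (well bottom): (8,7,10) with a≤c, −a<b≤a
well minimum = a = 8

8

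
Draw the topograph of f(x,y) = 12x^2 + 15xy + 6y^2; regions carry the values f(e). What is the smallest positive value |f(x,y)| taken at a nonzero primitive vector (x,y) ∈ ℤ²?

translate: b→-9 (≡15 mod 24), so (12,15,6)→(12,-9,3)
flip: (12,-9,3)→(3,9,12)
translate: b→3 (≡9 mod 6), so (3,9,12)→(3,3,6)
reduced (well bottom): (3,3,6) with a≤c, −a<b≤a
well minimum = a = 3

3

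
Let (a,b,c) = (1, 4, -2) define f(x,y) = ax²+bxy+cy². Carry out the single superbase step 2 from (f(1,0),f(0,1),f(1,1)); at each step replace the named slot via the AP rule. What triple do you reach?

start (1,-2,3) = (f(1,0),f(0,1),f(1,1))
replace slot 2: 2·(1+3) − (-2) = 10 → (1,10,3)

1,10,3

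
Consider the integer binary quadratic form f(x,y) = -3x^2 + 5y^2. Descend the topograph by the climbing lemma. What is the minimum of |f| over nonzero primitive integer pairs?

descent: ρ → (5,0,-3)
descent: ρ → (-3,6,2)  [lands on river]
river: ρ → (2,6,-3)
closes: descent 2, river 2
min |a| on river = 2

2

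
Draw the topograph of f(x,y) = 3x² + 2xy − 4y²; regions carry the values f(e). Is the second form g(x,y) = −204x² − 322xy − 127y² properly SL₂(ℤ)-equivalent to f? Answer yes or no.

D₁ = 52, D₂ = 52
river cycle of f (length 10): (-4, 6, 1), (1, 6, -4), (-4, 2, 3), (3, 4, -3), (-3, 2, 4), (4, 6, -1), (-1, 6, 4), (4, 2, -3), (-3, 4, 3), (3, 2, -4)
river cycle of g (length 10): (1, 6, -4), (-4, 2, 3), (3, 4, -3), (-3, 2, 4), (4, 6, -1), (-1, 6, 4), (4, 2, -3), (-3, 4, 3), (3, 2, -4), (-4, 6, 1)
cycles coincide ⇒ equivalent

yes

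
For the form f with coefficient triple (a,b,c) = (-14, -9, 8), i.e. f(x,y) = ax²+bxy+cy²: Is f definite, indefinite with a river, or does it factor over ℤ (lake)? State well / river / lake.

D = b²−4ac = (-9)² − 4·(-14)·8 = 529
D = 23² is a perfect square ⇒ form factors over ℤ ⇒ lakes

lake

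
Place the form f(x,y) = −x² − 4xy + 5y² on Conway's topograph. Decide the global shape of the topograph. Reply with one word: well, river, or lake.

D = b²−4ac = (-4)² − 4·(-1)·5 = 36
D = 6² is a perfect square ⇒ form factors over ℤ ⇒ lakes

lake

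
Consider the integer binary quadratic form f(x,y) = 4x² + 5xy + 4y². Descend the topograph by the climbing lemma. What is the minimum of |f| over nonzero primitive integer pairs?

translate: b→-3 (≡5 mod 8), so (4,5,4)→(4,-3,3)
flip: (4,-3,3)→(3,3,4)
reduced (well bottom): (3,3,4) with a≤c, −a<b≤a
well minimum = a = 3

3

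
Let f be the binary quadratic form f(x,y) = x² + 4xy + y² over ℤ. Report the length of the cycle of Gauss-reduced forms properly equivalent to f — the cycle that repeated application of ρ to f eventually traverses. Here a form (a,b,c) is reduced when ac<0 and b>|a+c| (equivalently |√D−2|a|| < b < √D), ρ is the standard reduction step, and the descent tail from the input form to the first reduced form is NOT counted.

D = 12, ⌊√D⌋ = 3
descent: ρ → (1,2,-2)  [lands on river]
river: ρ → (-2,2,1)
ρ-cycle length = 2 (tail of 1 descent step not counted)

2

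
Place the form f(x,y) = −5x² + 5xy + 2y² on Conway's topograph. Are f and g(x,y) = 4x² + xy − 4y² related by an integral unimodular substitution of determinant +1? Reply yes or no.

D₁ = 65, D₂ = 65
river cycle of f (length 6): (2, 7, -2), (-2, 5, 5), (5, 5, -2), (-2, 7, 2), (2, 5, -5), (-5, 5, 2)
river cycle of g (length 6): (-4, 7, 1), (1, 7, -4), (-4, 1, 4), (4, 7, -1), (-1, 7, 4), (4, 1, -4)
cycles differ ⇒ inequivalent

no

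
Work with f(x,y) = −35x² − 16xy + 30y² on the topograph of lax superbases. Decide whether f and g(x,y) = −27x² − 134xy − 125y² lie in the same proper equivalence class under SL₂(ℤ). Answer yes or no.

D₁ = 4456, D₂ = 4456
river cycle of f (length 70): (30, 16, -35), (-35, 54, 11), (11, 56, -30), (-30, 64, 3), (3, 62, -51), (-51, 40, 14), (14, 44, -45), (-45, 46, 13), (13, 58, -21), (-21, 26, 45), … (60 more)
river cycle of g (length 70): (-18, 44, 35), (35, 26, -27), (-27, 28, 34), (34, 40, -21), (-21, 44, 30), (30, 16, -35), (-35, 54, 11), (11, 56, -30), (-30, 64, 3), (3, 62, -51), … (60 more)
cycles coincide ⇒ equivalent

yes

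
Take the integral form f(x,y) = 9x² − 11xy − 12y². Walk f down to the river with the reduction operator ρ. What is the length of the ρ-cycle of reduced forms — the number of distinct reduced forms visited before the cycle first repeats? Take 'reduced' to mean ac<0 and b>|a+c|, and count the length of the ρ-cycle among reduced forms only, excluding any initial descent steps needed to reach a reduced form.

D = 553, ⌊√D⌋ = 23
descent: ρ → (-12,11,9)  [lands on river]
river: ρ → (9,7,-14)
river: ρ → (-14,21,2)
river: ρ → (2,23,-3)
river: ρ → (-3,19,16)
river: ρ → (16,13,-6)
river: ρ → (-6,23,1)
river: ρ → (1,23,-6)
river: ρ → (-6,13,16)
river: ρ → (16,19,-3)
river: ρ → (-3,23,2)
river: ρ → (2,21,-14)
river: ρ → (-14,7,9)
river: ρ → (9,11,-12)
river: ρ → (-12,13,8)
river: ρ → (8,19,-6)
river: ρ → (-6,17,11)
river: ρ → (11,5,-12)
river: ρ → (-12,19,4)
river: ρ → (4,21,-7)
river: ρ → (-7,21,4)
river: ρ → (4,19,-12)
river: ρ → (-12,5,11)
river: ρ → (11,17,-6)
river: ρ → (-6,19,8)
river: ρ → (8,13,-12)
ρ-cycle length = 26 (tail of 1 descent step not counted)

26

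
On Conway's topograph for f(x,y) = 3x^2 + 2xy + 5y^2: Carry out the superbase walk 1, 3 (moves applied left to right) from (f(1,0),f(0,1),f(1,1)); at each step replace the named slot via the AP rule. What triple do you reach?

start (3,5,10) = (f(1,0),f(0,1),f(1,1))
replace slot 1: 2·(5+10) − 3 = 27 → (27,5,10)
replace slot 3: 2·(27+5) − 10 = 54 → (27,5,54)

27,5,54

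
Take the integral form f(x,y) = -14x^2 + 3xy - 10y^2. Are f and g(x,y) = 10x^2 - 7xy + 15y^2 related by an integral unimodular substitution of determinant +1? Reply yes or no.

D₁ = -551, D₂ = -551
f is negative-definite; reduce −f:
−f: flip: (14,-3,10)→(10,3,14)
−f: reduced (well bottom): (10,3,14) with a≤c, −a<b≤a
flip sign back: reduced form of f is (-10,-3,-14)
g: reduced (well bottom): (10,-7,15) with a≤c, −a<b≤a
reduced forms (-10, -3, -14) vs (10, -7, 15) ⇒ inequivalent

no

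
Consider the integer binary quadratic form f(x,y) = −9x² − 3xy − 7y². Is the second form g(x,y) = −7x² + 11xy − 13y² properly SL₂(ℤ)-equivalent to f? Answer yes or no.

D₁ = -243, D₂ = -243
f is negative-definite; reduce −f:
−f: flip: (9,3,7)→(7,-3,9)
−f: reduced (well bottom): (7,-3,9) with a≤c, −a<b≤a
flip sign back: reduced form of f is (-7,3,-9)
g is negative-definite; reduce −g:
−g: translate: b→3 (≡-11 mod 14), so (7,-11,13)→(7,3,9)
−g: reduced (well bottom): (7,3,9) with a≤c, −a<b≤a
flip sign back: reduced form of g is (-7,-3,-9)
reduced forms (-7, 3, -9) vs (-7, -3, -9) ⇒ inequivalent

no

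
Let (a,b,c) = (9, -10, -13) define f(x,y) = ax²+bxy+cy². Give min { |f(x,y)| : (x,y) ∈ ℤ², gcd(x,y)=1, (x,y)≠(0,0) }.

descent: ρ → (-13,10,9)  [lands on river]
river: ρ → (9,8,-14)
river: ρ → (-14,20,3)
river: ρ → (3,22,-7)
river: ρ → (-7,20,6)
river: ρ → (6,16,-13)
closes: descent 1, river 6
min |a| on river = 3

3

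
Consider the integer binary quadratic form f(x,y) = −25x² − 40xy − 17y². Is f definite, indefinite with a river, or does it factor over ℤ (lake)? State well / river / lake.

D = b²−4ac = (-40)² − 4·(-25)·(-17) = -100
D < 0 ⇒ definite ⇒ every region one sign ⇒ single well

well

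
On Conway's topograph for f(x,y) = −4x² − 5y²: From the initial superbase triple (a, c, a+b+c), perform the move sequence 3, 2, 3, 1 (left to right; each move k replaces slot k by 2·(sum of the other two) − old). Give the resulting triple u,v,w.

start (-4,-5,-9) = (f(1,0),f(0,1),f(1,1))
replace slot 3: 2·((-4)+(-5)) − (-9) = -9 → (-4,-5,-9)
replace slot 2: 2·((-4)+(-9)) − (-5) = -21 → (-4,-21,-9)
replace slot 3: 2·((-4)+(-21)) − (-9) = -41 → (-4,-21,-41)
replace slot 1: 2·((-21)+(-41)) − (-4) = -120 → (-120,-21,-41)

-120,-21,-41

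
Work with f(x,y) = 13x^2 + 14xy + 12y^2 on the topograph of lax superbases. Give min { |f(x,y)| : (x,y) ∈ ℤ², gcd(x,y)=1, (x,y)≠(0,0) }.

translate: b→-12 (≡14 mod 26), so (13,14,12)→(13,-12,11)
flip: (13,-12,11)→(11,12,13)
translate: b→-10 (≡12 mod 22), so (11,12,13)→(11,-10,12)
reduced (well bottom): (11,-10,12) with a≤c, −a<b≤a
well minimum = a = 11

11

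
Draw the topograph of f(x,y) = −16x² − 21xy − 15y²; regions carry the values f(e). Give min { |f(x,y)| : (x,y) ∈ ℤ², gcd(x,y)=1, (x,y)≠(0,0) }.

translate: b→-11 (≡21 mod 32), so (16,21,15)→(16,-11,10)
flip: (16,-11,10)→(10,11,16)
translate: b→-9 (≡11 mod 20), so (10,11,16)→(10,-9,15)
reduced (well bottom): (10,-9,15) with a≤c, −a<b≤a
well minimum |f| = |-10| = 10 (negative-definite)

10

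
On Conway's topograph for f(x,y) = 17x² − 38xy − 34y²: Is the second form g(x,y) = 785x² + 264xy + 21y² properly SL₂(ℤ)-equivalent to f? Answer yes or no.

D₁ = 3756, D₂ = 3756
river cycle of f (length 12): (-34, 38, 17), (17, 30, -42), (-42, 54, 5), (5, 56, -31), (-31, 6, 30), (30, 54, -7), (-7, 58, 14), (14, 54, -15), (-15, 36, 41), (41, 46, -10), … (2 more)
river cycle of g (length 12): (21, 30, -34), (-34, 38, 17), (17, 30, -42), (-42, 54, 5), (5, 56, -31), (-31, 6, 30), (30, 54, -7), (-7, 58, 14), (14, 54, -15), (-15, 36, 41), … (2 more)
cycles coincide ⇒ equivalent

yes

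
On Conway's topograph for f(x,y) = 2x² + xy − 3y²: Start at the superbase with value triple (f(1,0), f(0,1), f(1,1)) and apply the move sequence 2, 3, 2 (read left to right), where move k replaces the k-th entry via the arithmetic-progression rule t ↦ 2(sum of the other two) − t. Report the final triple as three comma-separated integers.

start (2,-3,0) = (f(1,0),f(0,1),f(1,1))
replace slot 2: 2·(2+0) − (-3) = 7 → (2,7,0)
replace slot 3: 2·(2+7) − 0 = 18 → (2,7,18)
replace slot 2: 2·(2+18) − 7 = 33 → (2,33,18)

2,33,18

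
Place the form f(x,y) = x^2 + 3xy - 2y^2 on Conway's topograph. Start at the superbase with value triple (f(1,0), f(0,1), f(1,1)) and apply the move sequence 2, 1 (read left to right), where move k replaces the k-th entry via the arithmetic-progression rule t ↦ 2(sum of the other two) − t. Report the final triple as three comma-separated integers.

start (1,-2,2) = (f(1,0),f(0,1),f(1,1))
replace slot 2: 2·(1+2) − (-2) = 8 → (1,8,2)
replace slot 1: 2·(8+2) − 1 = 19 → (19,8,2)

19,8,2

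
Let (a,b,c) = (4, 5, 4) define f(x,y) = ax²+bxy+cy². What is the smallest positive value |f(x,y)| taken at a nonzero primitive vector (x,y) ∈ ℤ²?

translate: b→-3 (≡5 mod 8), so (4,5,4)→(4,-3,3)
flip: (4,-3,3)→(3,3,4)
reduced (well bottom): (3,3,4) with a≤c, −a<b≤a
well minimum = a = 3

3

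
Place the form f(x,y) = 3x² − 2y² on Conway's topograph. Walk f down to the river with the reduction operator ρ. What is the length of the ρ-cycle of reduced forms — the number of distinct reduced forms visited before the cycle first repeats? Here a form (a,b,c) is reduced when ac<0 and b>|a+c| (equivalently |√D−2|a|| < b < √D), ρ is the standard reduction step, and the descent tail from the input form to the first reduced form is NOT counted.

D = 24, ⌊√D⌋ = 4
descent: ρ → (-2,4,1)  [lands on river]
river: ρ → (1,4,-2)
ρ-cycle length = 2 (tail of 1 descent step not counted)

2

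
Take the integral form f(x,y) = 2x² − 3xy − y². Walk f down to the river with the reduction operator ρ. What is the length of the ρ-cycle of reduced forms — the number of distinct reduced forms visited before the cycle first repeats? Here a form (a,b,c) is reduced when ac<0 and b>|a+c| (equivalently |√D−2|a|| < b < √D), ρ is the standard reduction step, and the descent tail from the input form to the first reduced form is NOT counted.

D = 17, ⌊√D⌋ = 4
descent: ρ → (-1,3,2)  [lands on river]
river: ρ → (2,1,-2)
river: ρ → (-2,3,1)
river: ρ → (1,3,-2)
river: ρ → (-2,1,2)
river: ρ → (2,3,-1)
ρ-cycle length = 6 (tail of 1 descent step not counted)

6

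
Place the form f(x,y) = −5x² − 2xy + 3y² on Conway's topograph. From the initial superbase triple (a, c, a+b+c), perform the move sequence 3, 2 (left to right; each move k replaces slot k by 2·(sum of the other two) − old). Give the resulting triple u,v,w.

start (-5,3,-4) = (f(1,0),f(0,1),f(1,1))
replace slot 3: 2·((-5)+3) − (-4) = 0 → (-5,3,0)
replace slot 2: 2·((-5)+0) − 3 = -13 → (-5,-13,0)

-5,-13,0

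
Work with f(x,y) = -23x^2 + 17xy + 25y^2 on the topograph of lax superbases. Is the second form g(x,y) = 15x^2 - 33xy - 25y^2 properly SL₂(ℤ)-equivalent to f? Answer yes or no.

D₁ = 2589, D₂ = 2589
river cycle of f (length 8): (25, 33, -15), (-15, 27, 31), (31, 35, -11), (-11, 31, 37), (37, 43, -5), (-5, 47, 19), (19, 29, -23), (-23, 17, 25)
river cycle of g (length 8): (-25, 33, 15), (15, 27, -31), (-31, 35, 11), (11, 31, -37), (-37, 43, 5), (5, 47, -19), (-19, 29, 23), (23, 17, -25)
cycles differ ⇒ inequivalent

no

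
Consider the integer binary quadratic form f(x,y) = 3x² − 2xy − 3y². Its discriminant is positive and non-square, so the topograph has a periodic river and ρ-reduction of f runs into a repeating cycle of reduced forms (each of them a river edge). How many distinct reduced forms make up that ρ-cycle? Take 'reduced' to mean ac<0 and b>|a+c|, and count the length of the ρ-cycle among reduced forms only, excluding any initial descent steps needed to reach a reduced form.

D = 40, ⌊√D⌋ = 6
descent: ρ → (-3,2,3)  [lands on river]
river: ρ → (3,4,-2)
river: ρ → (-2,4,3)
river: ρ → (3,2,-3)
river: ρ → (-3,4,2)
river: ρ → (2,4,-3)
ρ-cycle length = 6 (tail of 1 descent step not counted)

6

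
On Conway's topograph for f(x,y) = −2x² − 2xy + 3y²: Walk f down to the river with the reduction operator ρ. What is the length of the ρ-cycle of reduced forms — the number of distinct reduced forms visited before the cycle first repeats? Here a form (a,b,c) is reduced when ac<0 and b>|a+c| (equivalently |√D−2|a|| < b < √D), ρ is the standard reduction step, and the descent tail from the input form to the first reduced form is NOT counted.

D = 28, ⌊√D⌋ = 5
descent: ρ → (3,2,-2)  [lands on river]
river: ρ → (-2,2,3)
river: ρ → (3,4,-1)
river: ρ → (-1,4,3)
ρ-cycle length = 4 (tail of 1 descent step not counted)

4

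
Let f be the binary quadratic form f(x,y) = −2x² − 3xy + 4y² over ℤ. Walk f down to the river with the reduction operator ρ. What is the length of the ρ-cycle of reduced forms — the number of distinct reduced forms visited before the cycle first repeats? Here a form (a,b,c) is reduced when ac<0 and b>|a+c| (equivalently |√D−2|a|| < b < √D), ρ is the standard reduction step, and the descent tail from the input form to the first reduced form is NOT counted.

D = 41, ⌊√D⌋ = 6
descent: ρ → (4,3,-2)  [lands on river]
river: ρ → (-2,5,2)
river: ρ → (2,3,-4)
river: ρ → (-4,5,1)
river: ρ → (1,5,-4)
river: ρ → (-4,3,2)
river: ρ → (2,5,-2)
river: ρ → (-2,3,4)
river: ρ → (4,5,-1)
river: ρ → (-1,5,4)
ρ-cycle length = 10 (tail of 1 descent step not counted)

10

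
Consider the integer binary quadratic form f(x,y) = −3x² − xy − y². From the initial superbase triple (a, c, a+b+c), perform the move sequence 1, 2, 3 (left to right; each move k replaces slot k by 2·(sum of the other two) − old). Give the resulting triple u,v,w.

start (-3,-1,-5) = (f(1,0),f(0,1),f(1,1))
replace slot 1: 2·((-1)+(-5)) − (-3) = -9 → (-9,-1,-5)
replace slot 2: 2·((-9)+(-5)) − (-1) = -27 → (-9,-27,-5)
replace slot 3: 2·((-9)+(-27)) − (-5) = -67 → (-9,-27,-67)

-9,-27,-67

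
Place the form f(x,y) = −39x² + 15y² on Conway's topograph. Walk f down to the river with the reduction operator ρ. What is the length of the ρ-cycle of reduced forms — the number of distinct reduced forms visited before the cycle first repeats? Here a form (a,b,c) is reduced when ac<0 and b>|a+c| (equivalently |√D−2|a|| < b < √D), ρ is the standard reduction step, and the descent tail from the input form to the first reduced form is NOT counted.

D = 2340, ⌊√D⌋ = 48
descent: ρ → (15,30,-24)  [lands on river]
river: ρ → (-24,18,21)
river: ρ → (21,24,-21)
river: ρ → (-21,18,24)
river: ρ → (24,30,-15)
river: ρ → (-15,30,24)
river: ρ → (24,18,-21)
river: ρ → (-21,24,21)
river: ρ → (21,18,-24)
river: ρ → (-24,30,15)
ρ-cycle length = 10 (tail of 1 descent step not counted)

10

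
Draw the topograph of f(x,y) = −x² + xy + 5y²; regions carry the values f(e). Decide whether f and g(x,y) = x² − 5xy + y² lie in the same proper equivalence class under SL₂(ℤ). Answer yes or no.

D₁ = 21, D₂ = 21
river cycle of f (length 2): (-1, 3, 3), (3, 3, -1)
river cycle of g (length 2): (1, 3, -3), (-3, 3, 1)
cycles differ ⇒ inequivalent

no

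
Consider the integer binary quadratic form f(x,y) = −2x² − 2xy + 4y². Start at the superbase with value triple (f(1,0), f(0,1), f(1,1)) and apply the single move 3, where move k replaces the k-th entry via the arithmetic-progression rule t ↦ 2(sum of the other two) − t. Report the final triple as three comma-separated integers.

start (-2,4,0) = (f(1,0),f(0,1),f(1,1))
replace slot 3: 2·((-2)+4) − 0 = 4 → (-2,4,4)

-2,4,4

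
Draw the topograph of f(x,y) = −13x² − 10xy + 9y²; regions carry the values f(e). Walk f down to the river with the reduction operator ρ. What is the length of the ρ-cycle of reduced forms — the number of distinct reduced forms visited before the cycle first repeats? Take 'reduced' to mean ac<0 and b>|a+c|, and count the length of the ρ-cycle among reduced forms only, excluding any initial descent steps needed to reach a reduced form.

D = 568, ⌊√D⌋ = 23
descent: ρ → (9,10,-13)  [lands on river]
river: ρ → (-13,16,6)
river: ρ → (6,20,-7)
river: ρ → (-7,22,3)
river: ρ → (3,20,-14)
river: ρ → (-14,8,9)
ρ-cycle length = 6 (tail of 1 descent step not counted)

6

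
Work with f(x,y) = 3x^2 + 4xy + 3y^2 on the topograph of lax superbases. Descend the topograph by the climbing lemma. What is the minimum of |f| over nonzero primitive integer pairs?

translate: b→-2 (≡4 mod 6), so (3,4,3)→(3,-2,2)
flip: (3,-2,2)→(2,2,3)
reduced (well bottom): (2,2,3) with a≤c, −a<b≤a
well minimum = a = 2

2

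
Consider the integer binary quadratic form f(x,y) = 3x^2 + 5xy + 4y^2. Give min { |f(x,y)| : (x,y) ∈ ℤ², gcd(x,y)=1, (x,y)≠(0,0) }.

translate: b→-1 (≡5 mod 6), so (3,5,4)→(3,-1,2)
flip: (3,-1,2)→(2,1,3)
reduced (well bottom): (2,1,3) with a≤c, −a<b≤a
well minimum = a = 2

2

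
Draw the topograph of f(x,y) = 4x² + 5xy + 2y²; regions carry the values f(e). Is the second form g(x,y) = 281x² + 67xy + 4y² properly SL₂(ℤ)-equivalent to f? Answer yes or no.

D₁ = -7, D₂ = -7
f: translate: b→-3 (≡5 mod 8), so (4,5,2)→(4,-3,1)
f: flip: (4,-3,1)→(1,3,4)
f: translate: b→1 (≡3 mod 2), so (1,3,4)→(1,1,2)
f: reduced (well bottom): (1,1,2) with a≤c, −a<b≤a
g: flip: (281,67,4)→(4,-67,281)
g: translate: b→-3 (≡-67 mod 8), so (4,-67,281)→(4,-3,1)
g: flip: (4,-3,1)→(1,3,4)
g: translate: b→1 (≡3 mod 2), so (1,3,4)→(1,1,2)
g: reduced (well bottom): (1,1,2) with a≤c, −a<b≤a
reduced forms (1, 1, 2) vs (1, 1, 2) ⇒ equivalent

yes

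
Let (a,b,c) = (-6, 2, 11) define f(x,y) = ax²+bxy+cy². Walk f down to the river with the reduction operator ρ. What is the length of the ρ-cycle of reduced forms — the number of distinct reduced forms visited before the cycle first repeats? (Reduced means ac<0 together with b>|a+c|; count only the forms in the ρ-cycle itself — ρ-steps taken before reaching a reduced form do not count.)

D = 268, ⌊√D⌋ = 16
descent: ρ → (11,-2,-6)
descent: ρ → (-6,14,3)  [lands on river]
river: ρ → (3,16,-1)
river: ρ → (-1,16,3)
river: ρ → (3,14,-6)
river: ρ → (-6,10,7)
river: ρ → (7,4,-9)
river: ρ → (-9,14,2)
river: ρ → (2,14,-9)
river: ρ → (-9,4,7)
river: ρ → (7,10,-6)
ρ-cycle length = 10 (tail of 2 descent steps not counted)

10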